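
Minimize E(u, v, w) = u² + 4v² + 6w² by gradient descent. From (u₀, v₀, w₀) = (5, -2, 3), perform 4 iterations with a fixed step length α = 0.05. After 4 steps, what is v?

∇E = (2u, 8v, 12w)
(u₁, v₁, w₁) = (5, -2, 3) − 0.05·(10, -16, 36) = (4.5, -1.2, 1.2)
(u₂, v₂, w₂) = (4.5, -1.2, 1.2) − 0.05·(9, -9.6, 14.4) = (4.05, -0.72, 0.48)
(u₃, v₃, w₃) = (4.05, -0.72, 0.48) − 0.05·(8.1, -5.76, 5.76) = (3.645, -0.432, 0.192)
(u₄, v₄, w₄) = (3.645, -0.432, 0.192) − 0.05·(7.29, -3.456, 2.304) = (3.2805, -0.2592, 0.0768)
v = -0.2592

-0.2592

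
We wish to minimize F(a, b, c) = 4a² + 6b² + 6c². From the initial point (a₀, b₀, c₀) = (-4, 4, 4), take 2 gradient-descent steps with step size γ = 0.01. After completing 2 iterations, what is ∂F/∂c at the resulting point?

∇F = (8a, 12b, 12c)
Step 1: at (-4, 4, 4), ∇F = (-32, 48, 48) → (-4, 4, 4) − 0.01·(-32, 48, 48) = (-3.68, 3.52, 3.52)
Step 2: at (-3.68, 3.52, 3.52), ∇F = (-29.44, 42.24, 42.24) → (-3.68, 3.52, 3.52) − 0.01·(-29.44, 42.24, 42.24) = (-3.3856, 3.0976, 3.0976)
∂F/∂c at (-3.3856, 3.0976, 3.0976) = 37.1712

37.1712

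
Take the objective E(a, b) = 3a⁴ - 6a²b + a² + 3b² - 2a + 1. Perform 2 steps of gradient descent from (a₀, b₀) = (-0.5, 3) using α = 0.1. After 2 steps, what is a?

3.32095

∇E = (12a³ - 12ab + 2a - 2, -6a² + 6b)
(a₁, b₁) = (-0.5, 3) − 0.1·(13.5, 16.5) = (-1.85, 1.35)
(a₂, b₂) = (-1.85, 1.35) − 0.1·(-51.7095, -12.435) = (3.32095, 2.5935)
a = 3.32095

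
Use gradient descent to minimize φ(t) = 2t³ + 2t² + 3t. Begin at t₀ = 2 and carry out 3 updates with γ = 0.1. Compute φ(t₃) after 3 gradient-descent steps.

φ′(t) = 6t² + 4t + 3
Step 1: φ′(2) = 35; t₁ = 2 − 0.1·35 = -1.5
Step 2: φ′(-1.5) = 10.5; t₂ = -1.5 − 0.1·10.5 = -2.55
Step 3: φ′(-2.55) = 31.815; t₃ = -2.55 − 0.1·31.815 = -5.7315
φ(-5.7315) = -328.05492296175

-328.05492296175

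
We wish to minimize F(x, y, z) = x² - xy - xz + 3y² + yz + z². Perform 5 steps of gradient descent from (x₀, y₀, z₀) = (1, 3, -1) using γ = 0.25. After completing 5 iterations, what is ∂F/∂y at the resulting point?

∇F = (2x - y - z, -x + 6y + z, -x + y + 2z)
(x₁, y₁, z₁) = (1, 3, -1) − 0.25·(0, 16, 0) = (1, -1, -1)
(x₂, y₂, z₂) = (1, -1, -1) − 0.25·(4, -8, -4) = (0, 1, 0)
(x₃, y₃, z₃) = (0, 1, 0) − 0.25·(-1, 6, 1) = (0.25, -0.5, -0.25)
(x₄, y₄, z₄) = (0.25, -0.5, -0.25) − 0.25·(1.25, -3.5, -1.25) = (-0.0625, 0.375, 0.0625)
(x₅, y₅, z₅) = (-0.0625, 0.375, 0.0625) − 0.25·(-0.5625, 2.375, 0.5625) = (0.078125, -0.21875, -0.078125)
∂F/∂y at (0.078125, -0.21875, -0.078125) = -1.46875

-1.46875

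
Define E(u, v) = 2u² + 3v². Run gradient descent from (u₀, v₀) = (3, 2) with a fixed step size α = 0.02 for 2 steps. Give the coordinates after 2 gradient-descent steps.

(2.5392, 1.5488)

∇E = (4u, 6v)
Step 1: at (3, 2), ∇E = (12, 12) → (3, 2) − 0.02·(12, 12) = (2.76, 1.76)
Step 2: at (2.76, 1.76), ∇E = (11.04, 10.56) → (2.76, 1.76) − 0.02·(11.04, 10.56) = (2.5392, 1.5488)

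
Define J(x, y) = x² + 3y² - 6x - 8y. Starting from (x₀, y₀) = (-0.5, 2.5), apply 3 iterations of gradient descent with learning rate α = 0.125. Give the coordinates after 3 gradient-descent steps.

(1.5234375, 1.3515625)

∇J = (2x - 6, 6y - 8)
Step 1: at (-0.5, 2.5), ∇J = (-7, 7) → (-0.5, 2.5) − 0.125·(-7, 7) = (0.375, 1.625)
Step 2: at (0.375, 1.625), ∇J = (-5.25, 1.75) → (0.375, 1.625) − 0.125·(-5.25, 1.75) = (1.03125, 1.40625)
Step 3: at (1.03125, 1.40625), ∇J = (-3.9375, 0.4375) → (1.03125, 1.40625) − 0.125·(-3.9375, 0.4375) = (1.5234375, 1.3515625)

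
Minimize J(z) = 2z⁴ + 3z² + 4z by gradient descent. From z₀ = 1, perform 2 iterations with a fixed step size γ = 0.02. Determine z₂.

0.44125696

J′(z) = 8z³ + 6z + 4
Step 1: J′(1) = 18; z₁ = 1 − 0.02·18 = 0.64
Step 2: J′(0.64) = 9.937152; z₂ = 0.64 − 0.02·9.937152 = 0.44125696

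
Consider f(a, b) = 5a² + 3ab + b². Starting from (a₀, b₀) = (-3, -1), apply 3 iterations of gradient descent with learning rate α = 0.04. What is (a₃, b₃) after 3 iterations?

(-0.526848, -0.175616)

∇f = (10a + 3b, 3a + 2b)
Step 1: at (-3, -1), ∇f = (-33, -11) → (-3, -1) − 0.04·(-33, -11) = (-1.68, -0.56)
Step 2: at (-1.68, -0.56), ∇f = (-18.48, -6.16) → (-1.68, -0.56) − 0.04·(-18.48, -6.16) = (-0.9408, -0.3136)
Step 3: at (-0.9408, -0.3136), ∇f = (-10.3488, -3.4496) → (-0.9408, -0.3136) − 0.04·(-10.3488, -3.4496) = (-0.526848, -0.175616)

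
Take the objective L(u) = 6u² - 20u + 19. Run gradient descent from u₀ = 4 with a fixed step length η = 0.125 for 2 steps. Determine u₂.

2.25

L′(u) = 12u - 20
Step 1: L′(4) = 28; u₁ = 4 − 0.125·28 = 0.5
Step 2: L′(0.5) = -14; u₂ = 0.5 − 0.125·(-14) = 2.25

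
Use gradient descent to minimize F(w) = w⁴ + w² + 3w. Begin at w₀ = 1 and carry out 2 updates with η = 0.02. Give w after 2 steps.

0.68309056

F′(w) = 4w³ + 2w + 3
Step 1: F′(1) = 9; w₁ = 1 − 0.02·9 = 0.82
Step 2: F′(0.82) = 6.845472; w₂ = 0.82 − 0.02·6.845472 = 0.68309056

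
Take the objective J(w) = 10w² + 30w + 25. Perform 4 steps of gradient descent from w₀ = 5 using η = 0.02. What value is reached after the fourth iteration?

J′(w) = 20w + 30
w₁ = 5 − 0.02·130 = 2.4
w₂ = 2.4 − 0.02·78 = 0.84
w₃ = 0.84 − 0.02·46.8 = -0.096
w₄ = -0.096 − 0.02·28.08 = -0.6576

-0.6576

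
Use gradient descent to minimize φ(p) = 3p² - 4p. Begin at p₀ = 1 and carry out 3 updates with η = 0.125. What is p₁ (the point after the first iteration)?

0.75

φ′(p) = 6p - 4
Step 1: φ′(1) = 2; p₁ = 1 − 0.125·2 = 0.75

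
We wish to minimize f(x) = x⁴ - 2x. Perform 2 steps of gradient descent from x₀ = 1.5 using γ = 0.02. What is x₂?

1.14612936

f′(x) = 4x³ - 2
Step 1: f′(1.5) = 11.5; x₁ = 1.5 − 0.02·11.5 = 1.27
Step 2: f′(1.27) = 6.193532; x₂ = 1.27 − 0.02·6.193532 = 1.14612936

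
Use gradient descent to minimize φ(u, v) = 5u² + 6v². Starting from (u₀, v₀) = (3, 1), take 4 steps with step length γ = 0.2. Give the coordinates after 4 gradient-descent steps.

∇φ = (10u, 12v)
Step 1: at (3, 1), ∇φ = (30, 12) → (3, 1) − 0.2·(30, 12) = (-3, -1.4)
Step 2: at (-3, -1.4), ∇φ = (-30, -16.8) → (-3, -1.4) − 0.2·(-30, -16.8) = (3, 1.96)
Step 3: at (3, 1.96), ∇φ = (30, 23.52) → (3, 1.96) − 0.2·(30, 23.52) = (-3, -2.744)
Step 4: at (-3, -2.744), ∇φ = (-30, -32.928) → (-3, -2.744) − 0.2·(-30, -32.928) = (3, 3.8416)

(3, 3.8416)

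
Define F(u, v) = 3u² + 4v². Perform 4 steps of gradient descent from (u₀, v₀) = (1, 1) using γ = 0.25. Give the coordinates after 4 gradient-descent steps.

∇F = (6u, 8v)
(u₁, v₁) = (1, 1) − 0.25·(6, 8) = (-0.5, -1)
(u₂, v₂) = (-0.5, -1) − 0.25·(-3, -8) = (0.25, 1)
(u₃, v₃) = (0.25, 1) − 0.25·(1.5, 8) = (-0.125, -1)
(u₄, v₄) = (-0.125, -1) − 0.25·(-0.75, -8) = (0.0625, 1)

(0.0625, 1)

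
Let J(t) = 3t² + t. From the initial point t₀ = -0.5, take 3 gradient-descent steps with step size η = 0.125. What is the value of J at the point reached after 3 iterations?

J′(t) = 6t + 1
Step 1: J′(-0.5) = -2; t₁ = -0.5 − 0.125·(-2) = -0.25
Step 2: J′(-0.25) = -0.5; t₂ = -0.25 − 0.125·(-0.5) = -0.1875
Step 3: J′(-0.1875) = -0.125; t₃ = -0.1875 − 0.125·(-0.125) = -0.171875
J(-0.171875) = -0.083251953125

-0.083251953125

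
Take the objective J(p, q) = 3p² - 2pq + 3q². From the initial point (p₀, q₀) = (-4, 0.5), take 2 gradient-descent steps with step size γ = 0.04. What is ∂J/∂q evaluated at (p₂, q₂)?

∇J = (6p - 2q, -2p + 6q)
(p₁, q₁) = (-4, 0.5) − 0.04·(-25, 11) = (-3, 0.06)
(p₂, q₂) = (-3, 0.06) − 0.04·(-18.12, 6.36) = (-2.2752, -0.1944)
∂J/∂q at (-2.2752, -0.1944) = 3.384

3.384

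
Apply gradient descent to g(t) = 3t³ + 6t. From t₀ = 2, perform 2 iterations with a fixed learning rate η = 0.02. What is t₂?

0.797792

g′(t) = 9t² + 6
Step 1: g′(2) = 42; t₁ = 2 − 0.02·42 = 1.16
Step 2: g′(1.16) = 18.1104; t₂ = 1.16 − 0.02·18.1104 = 0.797792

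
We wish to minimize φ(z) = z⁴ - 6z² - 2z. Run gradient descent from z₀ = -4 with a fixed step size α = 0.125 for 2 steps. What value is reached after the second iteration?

φ′(z) = 4z³ - 12z - 2
z₁ = -4 − 0.125·(-210) = 22.25
z₂ = 22.25 − 0.125·43791.5625 = -5451.6953125

-5451.6953125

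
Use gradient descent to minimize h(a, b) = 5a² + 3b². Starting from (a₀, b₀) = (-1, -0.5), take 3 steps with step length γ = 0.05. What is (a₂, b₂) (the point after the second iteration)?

∇h = (10a, 6b)
(a₁, b₁) = (-1, -0.5) − 0.05·(-10, -3) = (-0.5, -0.35)
(a₂, b₂) = (-0.5, -0.35) − 0.05·(-5, -2.1) = (-0.25, -0.245)

(-0.25, -0.245)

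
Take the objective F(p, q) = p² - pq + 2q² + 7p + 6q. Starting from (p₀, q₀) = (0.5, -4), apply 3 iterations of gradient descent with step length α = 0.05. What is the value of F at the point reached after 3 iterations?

-10.36390334375

∇F = (2p - q + 7, -p + 4q + 6)
Step 1: at (0.5, -4), ∇F = (12, -10.5) → (0.5, -4) − 0.05·(12, -10.5) = (-0.1, -3.475)
Step 2: at (-0.1, -3.475), ∇F = (10.275, -7.8) → (-0.1, -3.475) − 0.05·(10.275, -7.8) = (-0.61375, -3.085)
Step 3: at (-0.61375, -3.085), ∇F = (8.8575, -5.72625) → (-0.61375, -3.085) − 0.05·(8.8575, -5.72625) = (-1.056625, -2.7986875)
F(-1.056625, -2.7986875) = -10.36390334375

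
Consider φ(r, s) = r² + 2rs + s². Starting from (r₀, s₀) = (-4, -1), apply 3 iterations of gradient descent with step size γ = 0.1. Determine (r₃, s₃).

∇φ = (2r + 2s, 2r + 2s)
(r₁, s₁) = (-4, -1) − 0.1·(-10, -10) = (-3, 0)
(r₂, s₂) = (-3, 0) − 0.1·(-6, -6) = (-2.4, 0.6)
(r₃, s₃) = (-2.4, 0.6) − 0.1·(-3.6, -3.6) = (-2.04, 0.96)

(-2.04, 0.96)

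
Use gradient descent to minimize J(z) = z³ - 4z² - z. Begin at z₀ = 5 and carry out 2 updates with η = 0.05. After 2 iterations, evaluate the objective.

-11.920290122875

J′(z) = 3z² - 8z - 1
z₁ = 5 − 0.05·34 = 3.3
z₂ = 3.3 − 0.05·5.27 = 3.0365
J(3.0365) = -11.920290122875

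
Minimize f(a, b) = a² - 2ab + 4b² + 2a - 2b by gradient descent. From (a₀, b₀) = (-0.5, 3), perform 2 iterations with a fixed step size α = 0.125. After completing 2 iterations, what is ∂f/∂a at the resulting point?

∇f = (2a - 2b + 2, -2a + 8b - 2)
Step 1: at (-0.5, 3), ∇f = (-5, 23) → (-0.5, 3) − 0.125·(-5, 23) = (0.125, 0.125)
Step 2: at (0.125, 0.125), ∇f = (2, -1.25) → (0.125, 0.125) − 0.125·(2, -1.25) = (-0.125, 0.28125)
∂f/∂a at (-0.125, 0.28125) = 1.1875

1.1875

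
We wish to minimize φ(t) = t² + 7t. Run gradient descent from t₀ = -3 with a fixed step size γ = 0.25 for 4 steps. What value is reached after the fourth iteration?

φ′(t) = 2t + 7
t₁ = -3 − 0.25·1 = -3.25
t₂ = -3.25 − 0.25·0.5 = -3.375
t₃ = -3.375 − 0.25·0.25 = -3.4375
t₄ = -3.4375 − 0.25·0.125 = -3.46875

-3.46875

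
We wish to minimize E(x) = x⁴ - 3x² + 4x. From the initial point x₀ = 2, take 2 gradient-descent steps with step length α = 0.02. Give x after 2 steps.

1.34145536

E′(x) = 4x³ - 6x + 4
x₁ = 2 − 0.02·24 = 1.52
x₂ = 1.52 − 0.02·8.927232 = 1.34145536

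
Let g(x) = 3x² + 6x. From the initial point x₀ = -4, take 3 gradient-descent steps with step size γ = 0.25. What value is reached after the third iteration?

-0.625

g′(x) = 6x + 6
x₁ = -4 − 0.25·(-18) = 0.5
x₂ = 0.5 − 0.25·9 = -1.75
x₃ = -1.75 − 0.25·(-4.5) = -0.625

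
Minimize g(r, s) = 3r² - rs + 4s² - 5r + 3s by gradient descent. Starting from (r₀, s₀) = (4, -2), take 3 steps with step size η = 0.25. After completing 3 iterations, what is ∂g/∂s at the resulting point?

29.171875

∇g = (6r - s - 5, -r + 8s + 3)
(r₁, s₁) = (4, -2) − 0.25·(21, -17) = (-1.25, 2.25)
(r₂, s₂) = (-1.25, 2.25) − 0.25·(-14.75, 22.25) = (2.4375, -3.3125)
(r₃, s₃) = (2.4375, -3.3125) − 0.25·(12.9375, -25.9375) = (-0.796875, 3.171875)
∂g/∂s at (-0.796875, 3.171875) = 29.171875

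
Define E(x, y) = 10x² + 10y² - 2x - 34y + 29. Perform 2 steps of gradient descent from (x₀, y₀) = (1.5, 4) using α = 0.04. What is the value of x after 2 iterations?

∇E = (20x - 2, 20y - 34)
Step 1: at (1.5, 4), ∇E = (28, 46) → (1.5, 4) − 0.04·(28, 46) = (0.38, 2.16)
Step 2: at (0.38, 2.16), ∇E = (5.6, 9.2) → (0.38, 2.16) − 0.04·(5.6, 9.2) = (0.156, 1.792)
x = 0.156

0.156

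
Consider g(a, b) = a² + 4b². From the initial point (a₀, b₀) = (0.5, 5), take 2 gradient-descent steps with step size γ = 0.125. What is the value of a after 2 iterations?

∇g = (2a, 8b)
(a₁, b₁) = (0.5, 5) − 0.125·(1, 40) = (0.375, 0)
(a₂, b₂) = (0.375, 0) − 0.125·(0.75, 0) = (0.28125, 0)
a = 0.28125

0.28125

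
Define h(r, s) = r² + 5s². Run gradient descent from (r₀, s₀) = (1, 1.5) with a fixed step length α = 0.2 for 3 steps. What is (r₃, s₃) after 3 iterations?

(0.216, -1.5)

∇h = (2r, 10s)
(r₁, s₁) = (1, 1.5) − 0.2·(2, 15) = (0.6, -1.5)
(r₂, s₂) = (0.6, -1.5) − 0.2·(1.2, -15) = (0.36, 1.5)
(r₃, s₃) = (0.36, 1.5) − 0.2·(0.72, 15) = (0.216, -1.5)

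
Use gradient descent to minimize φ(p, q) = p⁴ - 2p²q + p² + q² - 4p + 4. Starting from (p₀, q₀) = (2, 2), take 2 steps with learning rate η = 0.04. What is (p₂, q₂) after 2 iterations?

∇φ = (4p³ - 4pq + 2p - 4, -2p² + 2q)
Step 1: at (2, 2), ∇φ = (16, -4) → (2, 2) − 0.04·(16, -4) = (1.36, 2.16)
Step 2: at (1.36, 2.16), ∇φ = (-2.968576, 0.6208) → (1.36, 2.16) − 0.04·(-2.968576, 0.6208) = (1.47874304, 2.135168)

(1.47874304, 2.135168)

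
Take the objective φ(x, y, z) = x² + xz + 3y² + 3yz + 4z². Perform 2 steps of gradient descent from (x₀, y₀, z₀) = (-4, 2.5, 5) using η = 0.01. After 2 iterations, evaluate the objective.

104.10310752

∇φ = (2x + z, 6y + 3z, x + 3y + 8z)
(x₁, y₁, z₁) = (-4, 2.5, 5) − 0.01·(-3, 30, 43.5) = (-3.97, 2.2, 4.565)
(x₂, y₂, z₂) = (-3.97, 2.2, 4.565) − 0.01·(-3.375, 26.895, 39.15) = (-3.93625, 1.93105, 4.1735)
φ(-3.93625, 1.93105, 4.1735) = 104.10310752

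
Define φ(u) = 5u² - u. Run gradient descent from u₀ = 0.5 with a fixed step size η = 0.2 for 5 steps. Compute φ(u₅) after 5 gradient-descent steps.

0.75

φ′(u) = 10u - 1
u₁ = 0.5 − 0.2·4 = -0.3
u₂ = -0.3 − 0.2·(-4) = 0.5
u₃ = 0.5 − 0.2·4 = -0.3
u₄ = -0.3 − 0.2·(-4) = 0.5
u₅ = 0.5 − 0.2·4 = -0.3
φ(-0.3) = 0.75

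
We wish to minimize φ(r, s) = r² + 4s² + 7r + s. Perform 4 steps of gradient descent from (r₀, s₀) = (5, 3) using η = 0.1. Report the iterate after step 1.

∇φ = (2r + 7, 8s + 1)
(r₁, s₁) = (5, 3) − 0.1·(17, 25) = (3.3, 0.5)

(3.3, 0.5)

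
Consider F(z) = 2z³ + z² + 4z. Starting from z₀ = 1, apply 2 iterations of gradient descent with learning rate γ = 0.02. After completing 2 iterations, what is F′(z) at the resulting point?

7.180980977664

F′(z) = 6z² + 2z + 4
Step 1: F′(1) = 12; z₁ = 1 − 0.02·12 = 0.76
Step 2: F′(0.76) = 8.9856; z₂ = 0.76 − 0.02·8.9856 = 0.580288
F′(z) at (0.580288) = 7.180980977664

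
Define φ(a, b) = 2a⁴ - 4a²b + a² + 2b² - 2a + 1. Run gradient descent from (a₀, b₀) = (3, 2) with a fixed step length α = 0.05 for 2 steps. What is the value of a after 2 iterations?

57.6904

∇φ = (8a³ - 8ab + 2a - 2, -4a² + 4b)
Step 1: at (3, 2), ∇φ = (172, -28) → (3, 2) − 0.05·(172, -28) = (-5.6, 3.4)
Step 2: at (-5.6, 3.4), ∇φ = (-1265.808, -111.84) → (-5.6, 3.4) − 0.05·(-1265.808, -111.84) = (57.6904, 8.992)
a = 57.6904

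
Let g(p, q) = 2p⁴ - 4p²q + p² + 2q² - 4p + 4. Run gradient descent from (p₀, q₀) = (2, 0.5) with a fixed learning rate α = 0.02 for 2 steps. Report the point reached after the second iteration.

∇g = (8p³ - 8pq + 2p - 4, -4p² + 4q)
Step 1: at (2, 0.5), ∇g = (56, -14) → (2, 0.5) − 0.02·(56, -14) = (0.88, 0.78)
Step 2: at (0.88, 0.78), ∇g = (-2.279424, 0.0224) → (0.88, 0.78) − 0.02·(-2.279424, 0.0224) = (0.92558848, 0.779552)

(0.92558848, 0.779552)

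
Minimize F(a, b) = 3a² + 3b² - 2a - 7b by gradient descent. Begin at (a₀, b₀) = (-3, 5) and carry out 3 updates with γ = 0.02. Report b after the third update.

3.778976

∇F = (6a - 2, 6b - 7)
(a₁, b₁) = (-3, 5) − 0.02·(-20, 23) = (-2.6, 4.54)
(a₂, b₂) = (-2.6, 4.54) − 0.02·(-17.6, 20.24) = (-2.248, 4.1352)
(a₃, b₃) = (-2.248, 4.1352) − 0.02·(-15.488, 17.8112) = (-1.93824, 3.778976)
b = 3.778976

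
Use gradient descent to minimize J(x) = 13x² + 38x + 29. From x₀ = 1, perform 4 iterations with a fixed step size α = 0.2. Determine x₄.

J′(x) = 26x + 38
x₁ = 1 − 0.2·64 = -11.8
x₂ = -11.8 − 0.2·(-268.8) = 41.96
x₃ = 41.96 − 0.2·1128.96 = -183.832
x₄ = -183.832 − 0.2·(-4741.632) = 764.4944

764.4944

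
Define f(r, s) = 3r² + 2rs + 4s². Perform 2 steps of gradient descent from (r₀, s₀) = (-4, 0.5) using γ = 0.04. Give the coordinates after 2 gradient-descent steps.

(-2.3936, 0.6952)

∇f = (6r + 2s, 2r + 8s)
(r₁, s₁) = (-4, 0.5) − 0.04·(-23, -4) = (-3.08, 0.66)
(r₂, s₂) = (-3.08, 0.66) − 0.04·(-17.16, -0.88) = (-2.3936, 0.6952)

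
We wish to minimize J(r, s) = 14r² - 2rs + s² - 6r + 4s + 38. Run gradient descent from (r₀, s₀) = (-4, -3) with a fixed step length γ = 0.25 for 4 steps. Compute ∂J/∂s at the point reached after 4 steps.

∇J = (28r - 2s - 6, -2r + 2s + 4)
(r₁, s₁) = (-4, -3) − 0.25·(-112, 6) = (24, -4.5)
(r₂, s₂) = (24, -4.5) − 0.25·(675, -53) = (-144.75, 8.75)
(r₃, s₃) = (-144.75, 8.75) − 0.25·(-4076.5, 311) = (874.375, -69)
(r₄, s₄) = (874.375, -69) − 0.25·(24614.5, -1882.75) = (-5279.25, 401.6875)
∂J/∂s at (-5279.25, 401.6875) = 11365.875

11365.875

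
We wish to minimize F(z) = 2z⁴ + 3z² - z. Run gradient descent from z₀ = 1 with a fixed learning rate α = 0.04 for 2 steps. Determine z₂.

0.36941056

F′(z) = 8z³ + 6z - 1
Step 1: F′(1) = 13; z₁ = 1 − 0.04·13 = 0.48
Step 2: F′(0.48) = 2.764736; z₂ = 0.48 − 0.04·2.764736 = 0.36941056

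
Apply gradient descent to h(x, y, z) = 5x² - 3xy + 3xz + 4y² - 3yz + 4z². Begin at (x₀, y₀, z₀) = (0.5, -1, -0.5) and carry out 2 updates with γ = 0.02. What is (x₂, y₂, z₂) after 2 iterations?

∇h = (10x - 3y + 3z, -3x + 8y - 3z, 3x - 3y + 8z)
Step 1: at (0.5, -1, -0.5), ∇h = (6.5, -8, 0.5) → (0.5, -1, -0.5) − 0.02·(6.5, -8, 0.5) = (0.37, -0.84, -0.51)
Step 2: at (0.37, -0.84, -0.51), ∇h = (4.69, -6.3, -0.45) → (0.37, -0.84, -0.51) − 0.02·(4.69, -6.3, -0.45) = (0.2762, -0.714, -0.501)

(0.2762, -0.714, -0.501)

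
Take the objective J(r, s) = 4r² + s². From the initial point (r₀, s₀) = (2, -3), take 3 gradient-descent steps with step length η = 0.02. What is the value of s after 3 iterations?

-2.654208

∇J = (8r, 2s)
Step 1: at (2, -3), ∇J = (16, -6) → (2, -3) − 0.02·(16, -6) = (1.68, -2.88)
Step 2: at (1.68, -2.88), ∇J = (13.44, -5.76) → (1.68, -2.88) − 0.02·(13.44, -5.76) = (1.4112, -2.7648)
Step 3: at (1.4112, -2.7648), ∇J = (11.2896, -5.5296) → (1.4112, -2.7648) − 0.02·(11.2896, -5.5296) = (1.185408, -2.654208)
s = -2.654208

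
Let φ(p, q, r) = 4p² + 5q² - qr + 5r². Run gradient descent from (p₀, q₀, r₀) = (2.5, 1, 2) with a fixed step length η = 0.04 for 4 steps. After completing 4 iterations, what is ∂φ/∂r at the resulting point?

2.80582144

∇φ = (8p, 10q - r, -q + 10r)
(p₁, q₁, r₁) = (2.5, 1, 2) − 0.04·(20, 8, 19) = (1.7, 0.68, 1.24)
(p₂, q₂, r₂) = (1.7, 0.68, 1.24) − 0.04·(13.6, 5.56, 11.72) = (1.156, 0.4576, 0.7712)
(p₃, q₃, r₃) = (1.156, 0.4576, 0.7712) − 0.04·(9.248, 3.8048, 7.2544) = (0.78608, 0.305408, 0.481024)
(p₄, q₄, r₄) = (0.78608, 0.305408, 0.481024) − 0.04·(6.28864, 2.573056, 4.504832) = (0.5345344, 0.20248576, 0.30083072)
∂φ/∂r at (0.5345344, 0.20248576, 0.30083072) = 2.80582144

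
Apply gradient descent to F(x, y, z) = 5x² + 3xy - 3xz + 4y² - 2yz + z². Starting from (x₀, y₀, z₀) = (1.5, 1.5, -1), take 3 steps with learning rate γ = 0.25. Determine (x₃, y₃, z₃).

(-22.5, -16.0625, 8.640625)

∇F = (10x + 3y - 3z, 3x + 8y - 2z, -3x - 2y + 2z)
(x₁, y₁, z₁) = (1.5, 1.5, -1) − 0.25·(22.5, 18.5, -9.5) = (-4.125, -3.125, 1.375)
(x₂, y₂, z₂) = (-4.125, -3.125, 1.375) − 0.25·(-54.75, -40.125, 21.375) = (9.5625, 6.90625, -3.96875)
(x₃, y₃, z₃) = (9.5625, 6.90625, -3.96875) − 0.25·(128.25, 91.875, -50.4375) = (-22.5, -16.0625, 8.640625)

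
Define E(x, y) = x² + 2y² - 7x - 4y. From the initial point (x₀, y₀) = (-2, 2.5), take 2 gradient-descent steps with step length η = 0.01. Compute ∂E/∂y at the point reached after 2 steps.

5.5296

∇E = (2x - 7, 4y - 4)
Step 1: at (-2, 2.5), ∇E = (-11, 6) → (-2, 2.5) − 0.01·(-11, 6) = (-1.89, 2.44)
Step 2: at (-1.89, 2.44), ∇E = (-10.78, 5.76) → (-1.89, 2.44) − 0.01·(-10.78, 5.76) = (-1.7822, 2.3824)
∂E/∂y at (-1.7822, 2.3824) = 5.5296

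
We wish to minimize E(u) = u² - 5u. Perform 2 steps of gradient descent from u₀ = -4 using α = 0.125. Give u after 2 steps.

E′(u) = 2u - 5
Step 1: E′(-4) = -13; u₁ = -4 − 0.125·(-13) = -2.375
Step 2: E′(-2.375) = -9.75; u₂ = -2.375 − 0.125·(-9.75) = -1.15625

-1.15625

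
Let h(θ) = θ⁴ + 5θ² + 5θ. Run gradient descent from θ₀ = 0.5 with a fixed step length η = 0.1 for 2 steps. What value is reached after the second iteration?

h′(θ) = 4θ³ + 10θ + 5
Step 1: h′(0.5) = 10.5; θ₁ = 0.5 − 0.1·10.5 = -0.55
Step 2: h′(-0.55) = -1.1655; θ₂ = -0.55 − 0.1·(-1.1655) = -0.43345

-0.43345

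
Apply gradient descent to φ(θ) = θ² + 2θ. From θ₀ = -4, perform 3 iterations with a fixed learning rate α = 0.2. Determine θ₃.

-1.648

φ′(θ) = 2θ + 2
Step 1: φ′(-4) = -6; θ₁ = -4 − 0.2·(-6) = -2.8
Step 2: φ′(-2.8) = -3.6; θ₂ = -2.8 − 0.2·(-3.6) = -2.08
Step 3: φ′(-2.08) = -2.16; θ₃ = -2.08 − 0.2·(-2.16) = -1.648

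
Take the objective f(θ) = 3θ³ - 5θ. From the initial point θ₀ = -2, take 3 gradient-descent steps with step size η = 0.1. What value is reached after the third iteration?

f′(θ) = 9θ² - 5
Step 1: f′(-2) = 31; θ₁ = -2 − 0.1·31 = -5.1
Step 2: f′(-5.1) = 229.09; θ₂ = -5.1 − 0.1·229.09 = -28.009
Step 3: f′(-28.009) = 7055.536729; θ₃ = -28.009 − 0.1·7055.536729 = -733.5626729

-733.5626729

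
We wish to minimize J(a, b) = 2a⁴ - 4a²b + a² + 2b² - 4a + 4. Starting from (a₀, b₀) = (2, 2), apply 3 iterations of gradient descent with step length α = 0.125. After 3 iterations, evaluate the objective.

282.1328125

∇J = (8a³ - 8ab + 2a - 4, -4a² + 4b)
(a₁, b₁) = (2, 2) − 0.125·(32, -8) = (-2, 3)
(a₂, b₂) = (-2, 3) − 0.125·(-24, -4) = (1, 3.5)
(a₃, b₃) = (1, 3.5) − 0.125·(-22, 10) = (3.75, 2.25)
J(3.75, 2.25) = 282.1328125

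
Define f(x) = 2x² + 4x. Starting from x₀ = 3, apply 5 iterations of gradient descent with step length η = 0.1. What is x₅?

f′(x) = 4x + 4
x₁ = 3 − 0.1·16 = 1.4
x₂ = 1.4 − 0.1·9.6 = 0.44
x₃ = 0.44 − 0.1·5.76 = -0.136
x₄ = -0.136 − 0.1·3.456 = -0.4816
x₅ = -0.4816 − 0.1·2.0736 = -0.68896

-0.68896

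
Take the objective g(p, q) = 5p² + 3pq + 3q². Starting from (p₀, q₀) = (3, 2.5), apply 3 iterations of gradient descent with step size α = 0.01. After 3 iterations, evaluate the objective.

41.53590412370625

∇g = (10p + 3q, 3p + 6q)
(p₁, q₁) = (3, 2.5) − 0.01·(37.5, 24) = (2.625, 2.26)
(p₂, q₂) = (2.625, 2.26) − 0.01·(33.03, 21.435) = (2.2947, 2.04565)
(p₃, q₃) = (2.2947, 2.04565) − 0.01·(29.08395, 19.158) = (2.0038605, 1.85407)
g(2.0038605, 1.85407) = 41.53590412370625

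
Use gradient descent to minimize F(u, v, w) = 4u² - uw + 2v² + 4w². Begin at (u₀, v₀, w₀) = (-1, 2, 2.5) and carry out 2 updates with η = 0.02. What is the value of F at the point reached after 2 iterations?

∇F = (8u - w, 4v, -u + 8w)
(u₁, v₁, w₁) = (-1, 2, 2.5) − 0.02·(-10.5, 8, 21) = (-0.79, 1.84, 2.08)
(u₂, v₂, w₂) = (-0.79, 1.84, 2.08) − 0.02·(-8.4, 7.36, 17.43) = (-0.622, 1.6928, 1.7314)
F(-0.622, 1.6928, 1.7314) = 20.34659432

20.34659432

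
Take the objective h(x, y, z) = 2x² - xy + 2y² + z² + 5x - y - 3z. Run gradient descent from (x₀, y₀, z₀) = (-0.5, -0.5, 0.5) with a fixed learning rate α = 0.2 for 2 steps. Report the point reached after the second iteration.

∇h = (4x - y + 5, -x + 4y - 1, 2z - 3)
(x₁, y₁, z₁) = (-0.5, -0.5, 0.5) − 0.2·(3.5, -2.5, -2) = (-1.2, 0, 0.9)
(x₂, y₂, z₂) = (-1.2, 0, 0.9) − 0.2·(0.2, 0.2, -1.2) = (-1.24, -0.04, 1.14)

(-1.24, -0.04, 1.14)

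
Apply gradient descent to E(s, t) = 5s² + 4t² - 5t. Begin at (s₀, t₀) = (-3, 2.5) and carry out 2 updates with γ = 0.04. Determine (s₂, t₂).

(-1.08, 1.492)

∇E = (10s, 8t - 5)
(s₁, t₁) = (-3, 2.5) − 0.04·(-30, 15) = (-1.8, 1.9)
(s₂, t₂) = (-1.8, 1.9) − 0.04·(-18, 10.2) = (-1.08, 1.492)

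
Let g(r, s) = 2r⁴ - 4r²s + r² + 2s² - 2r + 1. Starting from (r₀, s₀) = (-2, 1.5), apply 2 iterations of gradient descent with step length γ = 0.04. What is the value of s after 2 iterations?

∇g = (8r³ - 8rs + 2r - 2, -4r² + 4s)
Step 1: at (-2, 1.5), ∇g = (-46, -10) → (-2, 1.5) − 0.04·(-46, -10) = (-0.16, 1.9)
Step 2: at (-0.16, 1.9), ∇g = (0.079232, 7.4976) → (-0.16, 1.9) − 0.04·(0.079232, 7.4976) = (-0.16316928, 1.600096)
s = 1.600096

1.600096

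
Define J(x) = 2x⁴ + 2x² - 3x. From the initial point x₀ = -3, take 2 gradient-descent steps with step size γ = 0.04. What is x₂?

J′(x) = 8x³ + 4x - 3
x₁ = -3 − 0.04·(-231) = 6.24
x₂ = 6.24 − 0.04·1965.724992 = -72.38899968

-72.38899968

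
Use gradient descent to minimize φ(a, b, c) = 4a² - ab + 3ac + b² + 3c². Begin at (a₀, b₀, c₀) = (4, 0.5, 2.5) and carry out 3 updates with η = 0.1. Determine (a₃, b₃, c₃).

∇φ = (8a - b + 3c, -a + 2b, 3a + 6c)
(a₁, b₁, c₁) = (4, 0.5, 2.5) − 0.1·(39, -3, 27) = (0.1, 0.8, -0.2)
(a₂, b₂, c₂) = (0.1, 0.8, -0.2) − 0.1·(-0.6, 1.5, -0.9) = (0.16, 0.65, -0.11)
(a₃, b₃, c₃) = (0.16, 0.65, -0.11) − 0.1·(0.3, 1.14, -0.18) = (0.13, 0.536, -0.092)

(0.13, 0.536, -0.092)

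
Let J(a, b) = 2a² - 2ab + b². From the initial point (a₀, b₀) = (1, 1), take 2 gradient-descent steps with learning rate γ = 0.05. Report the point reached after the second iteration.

(0.82, 0.99)

∇J = (4a - 2b, -2a + 2b)
Step 1: at (1, 1), ∇J = (2, 0) → (1, 1) − 0.05·(2, 0) = (0.9, 1)
Step 2: at (0.9, 1), ∇J = (1.6, 0.2) → (0.9, 1) − 0.05·(1.6, 0.2) = (0.82, 0.99)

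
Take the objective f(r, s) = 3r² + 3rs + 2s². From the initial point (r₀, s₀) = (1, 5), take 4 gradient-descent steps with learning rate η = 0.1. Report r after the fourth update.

∇f = (6r + 3s, 3r + 4s)
(r₁, s₁) = (1, 5) − 0.1·(21, 23) = (-1.1, 2.7)
(r₂, s₂) = (-1.1, 2.7) − 0.1·(1.5, 7.5) = (-1.25, 1.95)
(r₃, s₃) = (-1.25, 1.95) − 0.1·(-1.65, 4.05) = (-1.085, 1.545)
(r₄, s₄) = (-1.085, 1.545) − 0.1·(-1.875, 2.925) = (-0.8975, 1.2525)
r = -0.8975

-0.8975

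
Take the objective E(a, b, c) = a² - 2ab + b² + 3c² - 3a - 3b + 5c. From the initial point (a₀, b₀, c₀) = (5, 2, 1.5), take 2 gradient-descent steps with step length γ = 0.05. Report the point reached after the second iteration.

∇E = (2a - 2b - 3, -2a + 2b - 3, 6c + 5)
(a₁, b₁, c₁) = (5, 2, 1.5) − 0.05·(3, -9, 14) = (4.85, 2.45, 0.8)
(a₂, b₂, c₂) = (4.85, 2.45, 0.8) − 0.05·(1.8, -7.8, 9.8) = (4.76, 2.84, 0.31)

(4.76, 2.84, 0.31)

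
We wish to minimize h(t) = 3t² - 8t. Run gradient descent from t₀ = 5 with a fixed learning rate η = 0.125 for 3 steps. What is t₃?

h′(t) = 6t - 8
Step 1: h′(5) = 22; t₁ = 5 − 0.125·22 = 2.25
Step 2: h′(2.25) = 5.5; t₂ = 2.25 − 0.125·5.5 = 1.5625
Step 3: h′(1.5625) = 1.375; t₃ = 1.5625 − 0.125·1.375 = 1.390625

1.390625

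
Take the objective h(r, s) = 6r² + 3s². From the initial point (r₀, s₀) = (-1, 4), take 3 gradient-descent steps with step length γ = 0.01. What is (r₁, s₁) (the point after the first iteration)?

(-0.88, 3.76)

∇h = (12r, 6s)
Step 1: at (-1, 4), ∇h = (-12, 24) → (-1, 4) − 0.01·(-12, 24) = (-0.88, 3.76)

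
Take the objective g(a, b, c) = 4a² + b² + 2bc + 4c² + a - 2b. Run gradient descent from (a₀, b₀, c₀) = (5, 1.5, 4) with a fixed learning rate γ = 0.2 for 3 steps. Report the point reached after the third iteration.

(-1.232, 0.484, -1.72)

∇g = (8a + 1, 2b + 2c - 2, 2b + 8c)
(a₁, b₁, c₁) = (5, 1.5, 4) − 0.2·(41, 9, 35) = (-3.2, -0.3, -3)
(a₂, b₂, c₂) = (-3.2, -0.3, -3) − 0.2·(-24.6, -8.6, -24.6) = (1.72, 1.42, 1.92)
(a₃, b₃, c₃) = (1.72, 1.42, 1.92) − 0.2·(14.76, 4.68, 18.2) = (-1.232, 0.484, -1.72)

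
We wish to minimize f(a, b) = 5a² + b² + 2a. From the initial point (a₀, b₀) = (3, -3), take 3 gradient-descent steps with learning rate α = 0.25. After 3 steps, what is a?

-11

∇f = (10a + 2, 2b)
Step 1: at (3, -3), ∇f = (32, -6) → (3, -3) − 0.25·(32, -6) = (-5, -1.5)
Step 2: at (-5, -1.5), ∇f = (-48, -3) → (-5, -1.5) − 0.25·(-48, -3) = (7, -0.75)
Step 3: at (7, -0.75), ∇f = (72, -1.5) → (7, -0.75) − 0.25·(72, -1.5) = (-11, -0.375)
a = -11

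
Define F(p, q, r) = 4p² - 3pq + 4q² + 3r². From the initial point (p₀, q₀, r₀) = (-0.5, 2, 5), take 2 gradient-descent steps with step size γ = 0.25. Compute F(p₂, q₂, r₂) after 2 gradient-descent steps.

∇F = (8p - 3q, -3p + 8q, 6r)
(p₁, q₁, r₁) = (-0.5, 2, 5) − 0.25·(-10, 17.5, 30) = (2, -2.375, -2.5)
(p₂, q₂, r₂) = (2, -2.375, -2.5) − 0.25·(23.125, -25, -15) = (-3.78125, 3.875, 1.25)
F(-3.78125, 3.875, 1.25) = 165.8984375

165.8984375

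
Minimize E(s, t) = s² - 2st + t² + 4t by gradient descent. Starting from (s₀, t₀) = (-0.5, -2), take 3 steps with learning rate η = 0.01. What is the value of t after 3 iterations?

∇E = (2s - 2t, -2s + 2t + 4)
(s₁, t₁) = (-0.5, -2) − 0.01·(3, 1) = (-0.53, -2.01)
(s₂, t₂) = (-0.53, -2.01) − 0.01·(2.96, 1.04) = (-0.5596, -2.0204)
(s₃, t₃) = (-0.5596, -2.0204) − 0.01·(2.9216, 1.0784) = (-0.588816, -2.031184)
t = -2.031184

-2.031184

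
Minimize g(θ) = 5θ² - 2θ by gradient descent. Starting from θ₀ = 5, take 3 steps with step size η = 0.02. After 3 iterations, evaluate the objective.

29.9989888

g′(θ) = 10θ - 2
Step 1: g′(5) = 48; θ₁ = 5 − 0.02·48 = 4.04
Step 2: g′(4.04) = 38.4; θ₂ = 4.04 − 0.02·38.4 = 3.272
Step 3: g′(3.272) = 30.72; θ₃ = 3.272 − 0.02·30.72 = 2.6576
g(2.6576) = 29.9989888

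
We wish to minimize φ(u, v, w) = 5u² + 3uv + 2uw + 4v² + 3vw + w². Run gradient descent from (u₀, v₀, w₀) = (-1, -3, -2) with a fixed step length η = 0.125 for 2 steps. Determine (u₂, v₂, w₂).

(-0.859375, -0.65625, -0.984375)

∇φ = (10u + 3v + 2w, 3u + 8v + 3w, 2u + 3v + 2w)
(u₁, v₁, w₁) = (-1, -3, -2) − 0.125·(-23, -33, -15) = (1.875, 1.125, -0.125)
(u₂, v₂, w₂) = (1.875, 1.125, -0.125) − 0.125·(21.875, 14.25, 6.875) = (-0.859375, -0.65625, -0.984375)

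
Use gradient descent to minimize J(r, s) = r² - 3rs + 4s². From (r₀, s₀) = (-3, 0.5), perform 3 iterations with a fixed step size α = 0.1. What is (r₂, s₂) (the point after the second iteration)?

∇J = (2r - 3s, -3r + 8s)
Step 1: at (-3, 0.5), ∇J = (-7.5, 13) → (-3, 0.5) − 0.1·(-7.5, 13) = (-2.25, -0.8)
Step 2: at (-2.25, -0.8), ∇J = (-2.1, 0.35) → (-2.25, -0.8) − 0.1·(-2.1, 0.35) = (-2.04, -0.835)

(-2.04, -0.835)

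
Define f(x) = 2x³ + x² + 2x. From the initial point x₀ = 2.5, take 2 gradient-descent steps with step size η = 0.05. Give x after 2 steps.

0.1248125

f′(x) = 6x² + 2x + 2
Step 1: f′(2.5) = 44.5; x₁ = 2.5 − 0.05·44.5 = 0.275
Step 2: f′(0.275) = 3.00375; x₂ = 0.275 − 0.05·3.00375 = 0.1248125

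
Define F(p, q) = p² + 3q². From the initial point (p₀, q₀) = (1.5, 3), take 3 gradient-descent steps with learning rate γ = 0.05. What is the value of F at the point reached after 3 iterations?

4.37226525

∇F = (2p, 6q)
Step 1: at (1.5, 3), ∇F = (3, 18) → (1.5, 3) − 0.05·(3, 18) = (1.35, 2.1)
Step 2: at (1.35, 2.1), ∇F = (2.7, 12.6) → (1.35, 2.1) − 0.05·(2.7, 12.6) = (1.215, 1.47)
Step 3: at (1.215, 1.47), ∇F = (2.43, 8.82) → (1.215, 1.47) − 0.05·(2.43, 8.82) = (1.0935, 1.029)
F(1.0935, 1.029) = 4.37226525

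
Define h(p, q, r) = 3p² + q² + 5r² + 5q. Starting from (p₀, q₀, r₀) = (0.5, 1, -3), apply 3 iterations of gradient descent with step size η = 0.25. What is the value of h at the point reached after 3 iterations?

∇h = (6p, 2q + 5, 10r)
Step 1: at (0.5, 1, -3), ∇h = (3, 7, -30) → (0.5, 1, -3) − 0.25·(3, 7, -30) = (-0.25, -0.75, 4.5)
Step 2: at (-0.25, -0.75, 4.5), ∇h = (-1.5, 3.5, 45) → (-0.25, -0.75, 4.5) − 0.25·(-1.5, 3.5, 45) = (0.125, -1.625, -6.75)
Step 3: at (0.125, -1.625, -6.75), ∇h = (0.75, 1.75, -67.5) → (0.125, -1.625, -6.75) − 0.25·(0.75, 1.75, -67.5) = (-0.0625, -2.0625, 10.125)
h(-0.0625, -2.0625, 10.125) = 506.53125

506.53125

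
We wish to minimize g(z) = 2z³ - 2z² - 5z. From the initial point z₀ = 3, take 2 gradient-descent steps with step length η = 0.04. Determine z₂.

1.408704

g′(z) = 6z² - 4z - 5
z₁ = 3 − 0.04·37 = 1.52
z₂ = 1.52 − 0.04·2.7824 = 1.408704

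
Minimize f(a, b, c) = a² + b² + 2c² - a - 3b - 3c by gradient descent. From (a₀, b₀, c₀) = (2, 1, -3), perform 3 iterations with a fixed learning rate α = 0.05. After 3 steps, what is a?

∇f = (2a - 1, 2b - 3, 4c - 3)
(a₁, b₁, c₁) = (2, 1, -3) − 0.05·(3, -1, -15) = (1.85, 1.05, -2.25)
(a₂, b₂, c₂) = (1.85, 1.05, -2.25) − 0.05·(2.7, -0.9, -12) = (1.715, 1.095, -1.65)
(a₃, b₃, c₃) = (1.715, 1.095, -1.65) − 0.05·(2.43, -0.81, -9.6) = (1.5935, 1.1355, -1.17)
a = 1.5935

1.5935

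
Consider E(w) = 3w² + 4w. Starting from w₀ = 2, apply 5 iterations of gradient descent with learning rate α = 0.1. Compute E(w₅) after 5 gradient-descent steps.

E′(w) = 6w + 4
w₁ = 2 − 0.1·16 = 0.4
w₂ = 0.4 − 0.1·6.4 = -0.24
w₃ = -0.24 − 0.1·2.56 = -0.496
w₄ = -0.496 − 0.1·1.024 = -0.5984
w₅ = -0.5984 − 0.1·0.4096 = -0.63936
E(-0.63936) = -1.3310963712

-1.3310963712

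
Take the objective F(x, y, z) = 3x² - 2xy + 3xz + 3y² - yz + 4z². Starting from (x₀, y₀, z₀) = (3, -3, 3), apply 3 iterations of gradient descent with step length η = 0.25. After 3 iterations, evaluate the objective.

3925.37109375

∇F = (6x - 2y + 3z, -2x + 6y - z, 3x - y + 8z)
(x₁, y₁, z₁) = (3, -3, 3) − 0.25·(33, -27, 36) = (-5.25, 3.75, -6)
(x₂, y₂, z₂) = (-5.25, 3.75, -6) − 0.25·(-57, 39, -67.5) = (9, -6, 10.875)
(x₃, y₃, z₃) = (9, -6, 10.875) − 0.25·(98.625, -64.875, 120) = (-15.65625, 10.21875, -19.125)
F(-15.65625, 10.21875, -19.125) = 3925.37109375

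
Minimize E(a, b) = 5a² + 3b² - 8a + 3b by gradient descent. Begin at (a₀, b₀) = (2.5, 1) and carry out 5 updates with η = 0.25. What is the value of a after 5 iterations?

∇E = (10a - 8, 6b + 3)
(a₁, b₁) = (2.5, 1) − 0.25·(17, 9) = (-1.75, -1.25)
(a₂, b₂) = (-1.75, -1.25) − 0.25·(-25.5, -4.5) = (4.625, -0.125)
(a₃, b₃) = (4.625, -0.125) − 0.25·(38.25, 2.25) = (-4.9375, -0.6875)
(a₄, b₄) = (-4.9375, -0.6875) − 0.25·(-57.375, -1.125) = (9.40625, -0.40625)
(a₅, b₅) = (9.40625, -0.40625) − 0.25·(86.0625, 0.5625) = (-12.109375, -0.546875)
a = -12.109375

-12.109375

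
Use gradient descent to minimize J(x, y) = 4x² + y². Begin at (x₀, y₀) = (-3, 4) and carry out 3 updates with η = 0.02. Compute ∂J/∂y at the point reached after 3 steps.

7.077888

∇J = (8x, 2y)
Step 1: at (-3, 4), ∇J = (-24, 8) → (-3, 4) − 0.02·(-24, 8) = (-2.52, 3.84)
Step 2: at (-2.52, 3.84), ∇J = (-20.16, 7.68) → (-2.52, 3.84) − 0.02·(-20.16, 7.68) = (-2.1168, 3.6864)
Step 3: at (-2.1168, 3.6864), ∇J = (-16.9344, 7.3728) → (-2.1168, 3.6864) − 0.02·(-16.9344, 7.3728) = (-1.778112, 3.538944)
∂J/∂y at (-1.778112, 3.538944) = 7.077888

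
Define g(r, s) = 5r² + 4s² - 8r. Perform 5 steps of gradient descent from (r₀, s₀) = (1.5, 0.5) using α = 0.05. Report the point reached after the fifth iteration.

∇g = (10r - 8, 8s)
Step 1: at (1.5, 0.5), ∇g = (7, 4) → (1.5, 0.5) − 0.05·(7, 4) = (1.15, 0.3)
Step 2: at (1.15, 0.3), ∇g = (3.5, 2.4) → (1.15, 0.3) − 0.05·(3.5, 2.4) = (0.975, 0.18)
Step 3: at (0.975, 0.18), ∇g = (1.75, 1.44) → (0.975, 0.18) − 0.05·(1.75, 1.44) = (0.8875, 0.108)
Step 4: at (0.8875, 0.108), ∇g = (0.875, 0.864) → (0.8875, 0.108) − 0.05·(0.875, 0.864) = (0.84375, 0.0648)
Step 5: at (0.84375, 0.0648), ∇g = (0.4375, 0.5184) → (0.84375, 0.0648) − 0.05·(0.4375, 0.5184) = (0.821875, 0.03888)

(0.821875, 0.03888)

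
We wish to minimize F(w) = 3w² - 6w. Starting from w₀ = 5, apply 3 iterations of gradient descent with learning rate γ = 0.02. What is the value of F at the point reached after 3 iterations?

19.291396165632

F′(w) = 6w - 6
Step 1: F′(5) = 24; w₁ = 5 − 0.02·24 = 4.52
Step 2: F′(4.52) = 21.12; w₂ = 4.52 − 0.02·21.12 = 4.0976
Step 3: F′(4.0976) = 18.5856; w₃ = 4.0976 − 0.02·18.5856 = 3.725888
F(3.725888) = 19.291396165632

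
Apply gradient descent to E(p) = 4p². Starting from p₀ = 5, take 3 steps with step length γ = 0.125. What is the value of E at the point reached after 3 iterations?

E′(p) = 8p
Step 1: E′(5) = 40; p₁ = 5 − 0.125·40 = 0
Step 2: E′(0) = 0; p₂ = 0 − 0.125·0 = 0
Step 3: E′(0) = 0; p₃ = 0 − 0.125·0 = 0
E(0) = 0

0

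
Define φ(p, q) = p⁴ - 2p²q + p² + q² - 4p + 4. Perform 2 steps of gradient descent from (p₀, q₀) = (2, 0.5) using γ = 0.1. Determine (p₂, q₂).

(-0.4192, 1.088)

∇φ = (4p³ - 4pq + 2p - 4, -2p² + 2q)
Step 1: at (2, 0.5), ∇φ = (28, -7) → (2, 0.5) − 0.1·(28, -7) = (-0.8, 1.2)
Step 2: at (-0.8, 1.2), ∇φ = (-3.808, 1.12) → (-0.8, 1.2) − 0.1·(-3.808, 1.12) = (-0.4192, 1.088)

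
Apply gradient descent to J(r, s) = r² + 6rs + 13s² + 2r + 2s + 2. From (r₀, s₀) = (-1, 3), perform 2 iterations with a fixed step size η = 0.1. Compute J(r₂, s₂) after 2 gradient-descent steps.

∇J = (2r + 6s + 2, 6r + 26s + 2)
(r₁, s₁) = (-1, 3) − 0.1·(18, 74) = (-2.8, -4.4)
(r₂, s₂) = (-2.8, -4.4) − 0.1·(-30, -129.2) = (0.2, 8.52)
J(0.2, 8.52) = 973.3792

973.3792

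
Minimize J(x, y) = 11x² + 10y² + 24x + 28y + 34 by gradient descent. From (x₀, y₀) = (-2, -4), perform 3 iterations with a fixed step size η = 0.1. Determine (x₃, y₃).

∇J = (22x + 24, 20y + 28)
(x₁, y₁) = (-2, -4) − 0.1·(-20, -52) = (0, 1.2)
(x₂, y₂) = (0, 1.2) − 0.1·(24, 52) = (-2.4, -4)
(x₃, y₃) = (-2.4, -4) − 0.1·(-28.8, -52) = (0.48, 1.2)

(0.48, 1.2)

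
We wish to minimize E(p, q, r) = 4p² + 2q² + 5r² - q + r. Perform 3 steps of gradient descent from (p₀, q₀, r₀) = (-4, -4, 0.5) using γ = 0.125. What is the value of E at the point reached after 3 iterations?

0.389892578125

∇E = (8p, 4q - 1, 10r + 1)
Step 1: at (-4, -4, 0.5), ∇E = (-32, -17, 6) → (-4, -4, 0.5) − 0.125·(-32, -17, 6) = (0, -1.875, -0.25)
Step 2: at (0, -1.875, -0.25), ∇E = (0, -8.5, -1.5) → (0, -1.875, -0.25) − 0.125·(0, -8.5, -1.5) = (0, -0.8125, -0.0625)
Step 3: at (0, -0.8125, -0.0625), ∇E = (0, -4.25, 0.375) → (0, -0.8125, -0.0625) − 0.125·(0, -4.25, 0.375) = (0, -0.28125, -0.109375)
E(0, -0.28125, -0.109375) = 0.389892578125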